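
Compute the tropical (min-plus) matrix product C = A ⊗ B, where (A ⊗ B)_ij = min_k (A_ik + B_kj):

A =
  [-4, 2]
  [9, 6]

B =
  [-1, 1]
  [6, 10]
A ⊗ B =
  [-5, -3]
  [8, 10]

Apply the min-plus product entry-by-entry:
  C[0][0] = min over k of (A[0][0] + B[0][0] = -4 + -1 = -5, A[0][1] + B[1][0] = 2 + 6 = 8) = -5 (attained at k = 0)
  C[0][1] = min over k of (A[0][0] + B[0][1] = -4 + 1 = -3, A[0][1] + B[1][1] = 2 + 10 = 12) = -3 (attained at k = 0)
  C[1][0] = min over k of (A[1][0] + B[0][0] = 9 + -1 = 8, A[1][1] + B[1][0] = 6 + 6 = 12) = 8 (attained at k = 0)
  C[1][1] = min over k of (A[1][0] + B[0][1] = 9 + 1 = 10, A[1][1] + B[1][1] = 6 + 10 = 16) = 10 (attained at k = 0)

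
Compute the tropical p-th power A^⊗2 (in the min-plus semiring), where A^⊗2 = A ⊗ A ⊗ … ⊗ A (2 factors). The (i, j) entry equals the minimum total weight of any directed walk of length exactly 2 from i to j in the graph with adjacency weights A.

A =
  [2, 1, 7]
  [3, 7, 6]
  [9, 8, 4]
A^⊗2 =
  [4, 3, 7]
  [5, 4, 10]
  [11, 10, 8]

Each entry (A^⊗2)_ij equals the minimum over all length-2 walks i = v_0 → v_1 → … → v_2 = j of Σ_t A[v_t][v_{t+1}]. For example, for (i, j) = (0, 2) we minimise over 3 possible intermediate vertex sequences; the minimum is 7, attained along the walk 0 → 1 → 2.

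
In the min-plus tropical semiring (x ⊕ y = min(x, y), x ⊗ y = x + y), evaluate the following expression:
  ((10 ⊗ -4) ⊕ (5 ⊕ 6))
((10 ⊗ -4) ⊕ (5 ⊕ 6)) = 5

Expand innermost to outermost. Recall ⊕ takes the minimum of its arguments and ⊗ takes their sum. Working out the expression ((10 ⊗ -4) ⊕ (5 ⊕ 6)) gives 5.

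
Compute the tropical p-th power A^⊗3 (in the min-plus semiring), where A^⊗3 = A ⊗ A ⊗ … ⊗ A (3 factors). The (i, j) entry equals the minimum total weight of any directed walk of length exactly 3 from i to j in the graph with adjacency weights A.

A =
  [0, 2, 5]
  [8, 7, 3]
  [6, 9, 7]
A^⊗3 =
  [0, 2, 5]
  [8, 10, 13]
  [6, 8, 11]

Each entry (A^⊗3)_ij equals the minimum over all length-3 walks i = v_0 → v_1 → … → v_3 = j of Σ_t A[v_t][v_{t+1}]. For example, for (i, j) = (0, 2) we minimise over 9 possible intermediate vertex sequences; the minimum is 5, attained along the walk 0 → 0 → 0 → 2.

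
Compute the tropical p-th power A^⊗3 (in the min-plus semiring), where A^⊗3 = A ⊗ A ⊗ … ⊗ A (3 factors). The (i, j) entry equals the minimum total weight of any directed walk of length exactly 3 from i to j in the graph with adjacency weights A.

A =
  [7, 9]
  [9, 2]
A^⊗3 =
  [20, 13]
  [13, 6]

Each entry (A^⊗3)_ij equals the minimum over all length-3 walks i = v_0 → v_1 → … → v_3 = j of Σ_t A[v_t][v_{t+1}]. For example, for (i, j) = (0, 1) we minimise over 4 possible intermediate vertex sequences; the minimum is 13, attained along the walk 0 → 1 → 1 → 1.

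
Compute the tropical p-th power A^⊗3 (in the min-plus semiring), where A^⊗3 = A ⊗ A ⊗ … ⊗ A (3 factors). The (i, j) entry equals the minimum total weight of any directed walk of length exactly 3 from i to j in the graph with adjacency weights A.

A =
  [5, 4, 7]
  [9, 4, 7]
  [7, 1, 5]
A^⊗3 =
  [15, 12, 15]
  [17, 12, 15]
  [14, 9, 12]

Each entry (A^⊗3)_ij equals the minimum over all length-3 walks i = v_0 → v_1 → … → v_3 = j of Σ_t A[v_t][v_{t+1}]. For example, for (i, j) = (0, 2) we minimise over 9 possible intermediate vertex sequences; the minimum is 15, attained along the walk 0 → 1 → 1 → 2.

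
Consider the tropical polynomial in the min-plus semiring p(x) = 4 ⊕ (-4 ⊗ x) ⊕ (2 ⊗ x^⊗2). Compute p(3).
p(3) = -1

A tropical monomial a ⊗ x^⊗i evaluates to a + i · x. Evaluating each term at x = 3:
  Term 0 contributes 4 + 0 · 3 = 4
  Term 1 contributes -4 + 1 · 3 = -1
  Term 2 contributes 2 + 2 · 3 = 8
p(3) = ⊕ of these = min[4, -1, 8] = -1.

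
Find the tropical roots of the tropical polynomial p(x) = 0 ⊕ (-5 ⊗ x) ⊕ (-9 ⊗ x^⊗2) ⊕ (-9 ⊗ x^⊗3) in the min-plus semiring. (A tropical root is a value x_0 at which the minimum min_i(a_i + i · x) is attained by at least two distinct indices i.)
Roots: {0, 4, 5}

Each tropical root is a break point of the lower envelope of the lines y = a_i + i · x (there are 4 lines, with slopes 0, 1, ..., 3). Only the lines that attain the minimum somewhere contribute to roots; other lines are dominated. Here the surviving (envelope) indices are i = 3, i = 2, i = 1, i = 0.
Intersections between consecutive envelope lines give the roots: for adjacent envelope indices i < j the intersection is x = (a_i − a_j) / (j − i). Reading off the sorted break points: {0, 4, 5}.
Verification: at each break x_0, at least two indices attain the minimum of min_i(a_i + i · x_0).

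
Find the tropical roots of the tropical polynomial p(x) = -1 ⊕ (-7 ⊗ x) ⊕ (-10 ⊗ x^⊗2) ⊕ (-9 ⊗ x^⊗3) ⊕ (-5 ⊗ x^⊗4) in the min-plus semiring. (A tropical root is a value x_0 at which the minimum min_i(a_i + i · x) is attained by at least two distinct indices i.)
Roots: {-4, -1, 3, 6}

Each tropical root is a break point of the lower envelope of the lines y = a_i + i · x (there are 5 lines, with slopes 0, 1, ..., 4). Only the lines that attain the minimum somewhere contribute to roots; other lines are dominated. Here the surviving (envelope) indices are i = 4, i = 3, i = 2, i = 1, i = 0.
Intersections between consecutive envelope lines give the roots: for adjacent envelope indices i < j the intersection is x = (a_i − a_j) / (j − i). Reading off the sorted break points: {-4, -1, 3, 6}.
Verification: at each break x_0, at least two indices attain the minimum of min_i(a_i + i · x_0).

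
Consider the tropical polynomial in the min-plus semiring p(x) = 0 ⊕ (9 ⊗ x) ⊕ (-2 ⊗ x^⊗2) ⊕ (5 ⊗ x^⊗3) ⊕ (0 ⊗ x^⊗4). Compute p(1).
p(1) = 0

A tropical monomial a ⊗ x^⊗i evaluates to a + i · x. Evaluating each term at x = 1:
  Term 0 contributes 0 + 0 · 1 = 0
  Term 1 contributes 9 + 1 · 1 = 10
  Term 2 contributes -2 + 2 · 1 = 0
  Term 3 contributes 5 + 3 · 1 = 8
  Term 4 contributes 0 + 4 · 1 = 4
p(1) = ⊕ of these = min[0, 10, 0, 8, 4] = 0.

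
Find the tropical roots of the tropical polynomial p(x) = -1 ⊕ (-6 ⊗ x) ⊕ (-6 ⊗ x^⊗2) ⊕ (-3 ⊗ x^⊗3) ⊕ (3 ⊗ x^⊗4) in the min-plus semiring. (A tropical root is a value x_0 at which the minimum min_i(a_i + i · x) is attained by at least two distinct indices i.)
Roots: {-6, -3, 0, 5}

Each tropical root is a break point of the lower envelope of the lines y = a_i + i · x (there are 5 lines, with slopes 0, 1, ..., 4). Only the lines that attain the minimum somewhere contribute to roots; other lines are dominated. Here the surviving (envelope) indices are i = 4, i = 3, i = 2, i = 1, i = 0.
Intersections between consecutive envelope lines give the roots: for adjacent envelope indices i < j the intersection is x = (a_i − a_j) / (j − i). Reading off the sorted break points: {-6, -3, 0, 5}.
Verification: at each break x_0, at least two indices attain the minimum of min_i(a_i + i · x_0).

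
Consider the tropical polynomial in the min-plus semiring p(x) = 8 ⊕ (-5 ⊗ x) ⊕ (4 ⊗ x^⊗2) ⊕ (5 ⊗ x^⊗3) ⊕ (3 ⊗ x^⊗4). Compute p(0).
p(0) = -5

A tropical monomial a ⊗ x^⊗i evaluates to a + i · x. Evaluating each term at x = 0:
  Term 0 contributes 8 + 0 · 0 = 8
  Term 1 contributes -5 + 1 · 0 = -5
  Term 2 contributes 4 + 2 · 0 = 4
  Term 3 contributes 5 + 3 · 0 = 5
  Term 4 contributes 3 + 4 · 0 = 3
p(0) = ⊕ of these = min[8, -5, 4, 5, 3] = -5.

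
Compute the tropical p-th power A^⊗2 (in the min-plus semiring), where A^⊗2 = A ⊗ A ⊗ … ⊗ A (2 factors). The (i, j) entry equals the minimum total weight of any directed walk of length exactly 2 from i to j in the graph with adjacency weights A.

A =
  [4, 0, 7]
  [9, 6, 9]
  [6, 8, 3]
A^⊗2 =
  [8, 4, 9]
  [13, 9, 12]
  [9, 6, 6]

Each entry (A^⊗2)_ij equals the minimum over all length-2 walks i = v_0 → v_1 → … → v_2 = j of Σ_t A[v_t][v_{t+1}]. For example, for (i, j) = (0, 2) we minimise over 3 possible intermediate vertex sequences; the minimum is 9, attained along the walk 0 → 1 → 2.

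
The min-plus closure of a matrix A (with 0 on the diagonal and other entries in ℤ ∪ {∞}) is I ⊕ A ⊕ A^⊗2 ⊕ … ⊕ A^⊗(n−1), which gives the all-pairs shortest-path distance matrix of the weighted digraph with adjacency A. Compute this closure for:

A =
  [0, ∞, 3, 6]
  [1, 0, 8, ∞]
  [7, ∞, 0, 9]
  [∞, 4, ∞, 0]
Closure =
  [0, 10, 3, 6]
  [1, 0, 4, 7]
  [7, 13, 0, 9]
  [5, 4, 8, 0]

This is the Floyd-Warshall all-pairs shortest-path computation. For each intermediate vertex k = 0, 1, …, 3, update dist[i][j] ← min(dist[i][j], dist[i][k] + dist[k][j]). The final matrix gives, for each (i, j), the minimum total weight of any directed path from i to j (possibly empty when i = j).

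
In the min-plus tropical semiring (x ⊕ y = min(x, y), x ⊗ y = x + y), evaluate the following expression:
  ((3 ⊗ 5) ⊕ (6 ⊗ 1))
((3 ⊗ 5) ⊕ (6 ⊗ 1)) = 7

Expand innermost to outermost. Recall ⊕ takes the minimum of its arguments and ⊗ takes their sum. Working out the expression ((3 ⊗ 5) ⊕ (6 ⊗ 1)) gives 7.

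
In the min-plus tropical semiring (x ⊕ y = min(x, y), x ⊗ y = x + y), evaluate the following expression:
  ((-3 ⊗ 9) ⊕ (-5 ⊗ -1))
((-3 ⊗ 9) ⊕ (-5 ⊗ -1)) = -6

Expand innermost to outermost. Recall ⊕ takes the minimum of its arguments and ⊗ takes their sum. Working out the expression ((-3 ⊗ 9) ⊕ (-5 ⊗ -1)) gives -6.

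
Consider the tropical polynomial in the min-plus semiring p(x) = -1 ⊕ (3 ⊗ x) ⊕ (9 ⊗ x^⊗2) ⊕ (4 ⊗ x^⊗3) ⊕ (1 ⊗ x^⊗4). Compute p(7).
p(7) = -1

A tropical monomial a ⊗ x^⊗i evaluates to a + i · x. Evaluating each term at x = 7:
  Term 0 contributes -1 + 0 · 7 = -1
  Term 1 contributes 3 + 1 · 7 = 10
  Term 2 contributes 9 + 2 · 7 = 23
  Term 3 contributes 4 + 3 · 7 = 25
  Term 4 contributes 1 + 4 · 7 = 29
p(7) = ⊕ of these = min[-1, 10, 23, 25, 29] = -1.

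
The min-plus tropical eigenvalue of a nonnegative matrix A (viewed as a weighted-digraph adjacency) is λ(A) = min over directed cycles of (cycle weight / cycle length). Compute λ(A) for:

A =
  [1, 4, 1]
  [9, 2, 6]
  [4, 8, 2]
λ(A) = 1

Enumerate directed cycles and compute their means (weight / length). Sample:
  cycle 0 → 0: weight = 1, length = 1, mean = 1/1 ≈ 1.000
  cycle 1 → 1: weight = 2, length = 1, mean = 2/1 ≈ 2.000
  cycle 2 → 2: weight = 2, length = 1, mean = 2/1 ≈ 2.000
  cycle 0 → 1 → 0: weight = 13, length = 2, mean = 13/2 ≈ 6.500
  cycle 0 → 2 → 0: weight = 5, length = 2, mean = 5/2 ≈ 2.500
  cycle 1 → 0 → 1: weight = 13, length = 2, mean = 13/2 ≈ 6.500
Minimum mean = 1.000, attained e.g. along the cycle 0 → 0 with weight 1 and length 1. So λ(A) = 1/1 = 1.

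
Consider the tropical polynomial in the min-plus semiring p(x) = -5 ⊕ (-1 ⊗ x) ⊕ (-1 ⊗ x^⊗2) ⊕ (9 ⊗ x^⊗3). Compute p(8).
p(8) = -5

A tropical monomial a ⊗ x^⊗i evaluates to a + i · x. Evaluating each term at x = 8:
  Term 0 contributes -5 + 0 · 8 = -5
  Term 1 contributes -1 + 1 · 8 = 7
  Term 2 contributes -1 + 2 · 8 = 15
  Term 3 contributes 9 + 3 · 8 = 33
p(8) = ⊕ of these = min[-5, 7, 15, 33] = -5.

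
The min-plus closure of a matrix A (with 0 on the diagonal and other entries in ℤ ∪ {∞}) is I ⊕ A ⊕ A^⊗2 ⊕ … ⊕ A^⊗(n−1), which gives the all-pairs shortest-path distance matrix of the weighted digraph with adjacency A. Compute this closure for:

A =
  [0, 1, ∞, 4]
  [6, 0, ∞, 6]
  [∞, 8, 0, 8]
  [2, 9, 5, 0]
Closure =
  [0, 1, 9, 4]
  [6, 0, 11, 6]
  [10, 8, 0, 8]
  [2, 3, 5, 0]

This is the Floyd-Warshall all-pairs shortest-path computation. For each intermediate vertex k = 0, 1, …, 3, update dist[i][j] ← min(dist[i][j], dist[i][k] + dist[k][j]). The final matrix gives, for each (i, j), the minimum total weight of any directed path from i to j (possibly empty when i = j).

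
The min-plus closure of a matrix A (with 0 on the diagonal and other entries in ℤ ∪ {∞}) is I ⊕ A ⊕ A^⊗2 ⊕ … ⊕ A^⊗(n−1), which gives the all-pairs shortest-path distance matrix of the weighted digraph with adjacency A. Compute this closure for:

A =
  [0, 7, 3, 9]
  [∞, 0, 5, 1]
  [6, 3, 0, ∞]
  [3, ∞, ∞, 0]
Closure =
  [0, 6, 3, 7]
  [4, 0, 5, 1]
  [6, 3, 0, 4]
  [3, 9, 6, 0]

This is the Floyd-Warshall all-pairs shortest-path computation. For each intermediate vertex k = 0, 1, …, 3, update dist[i][j] ← min(dist[i][j], dist[i][k] + dist[k][j]). The final matrix gives, for each (i, j), the minimum total weight of any directed path from i to j (possibly empty when i = j).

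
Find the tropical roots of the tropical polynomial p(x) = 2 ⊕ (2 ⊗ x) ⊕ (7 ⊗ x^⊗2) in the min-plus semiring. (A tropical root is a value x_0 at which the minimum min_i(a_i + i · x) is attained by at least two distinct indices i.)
Roots: {-5, 0}

Each tropical root is a break point of the lower envelope of the lines y = a_i + i · x (there are 3 lines, with slopes 0, 1, ..., 2). Only the lines that attain the minimum somewhere contribute to roots; other lines are dominated. Here the surviving (envelope) indices are i = 2, i = 1, i = 0.
Intersections between consecutive envelope lines give the roots: for adjacent envelope indices i < j the intersection is x = (a_i − a_j) / (j − i). Reading off the sorted break points: {-5, 0}.
Verification: at each break x_0, at least two indices attain the minimum of min_i(a_i + i · x_0).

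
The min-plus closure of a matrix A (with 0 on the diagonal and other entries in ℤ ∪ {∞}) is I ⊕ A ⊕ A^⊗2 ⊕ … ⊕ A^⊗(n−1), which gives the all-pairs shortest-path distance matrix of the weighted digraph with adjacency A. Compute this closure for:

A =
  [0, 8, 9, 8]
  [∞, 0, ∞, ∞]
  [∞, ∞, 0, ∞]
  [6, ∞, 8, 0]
Closure =
  [0, 8, 9, 8]
  [∞, 0, ∞, ∞]
  [∞, ∞, 0, ∞]
  [6, 14, 8, 0]

This is the Floyd-Warshall all-pairs shortest-path computation. For each intermediate vertex k = 0, 1, …, 3, update dist[i][j] ← min(dist[i][j], dist[i][k] + dist[k][j]). The final matrix gives, for each (i, j), the minimum total weight of any directed path from i to j (possibly empty when i = j).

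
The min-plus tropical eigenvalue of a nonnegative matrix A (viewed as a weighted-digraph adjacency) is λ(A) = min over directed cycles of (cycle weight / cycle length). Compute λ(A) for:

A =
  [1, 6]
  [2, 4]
λ(A) = 1

Enumerate directed cycles and compute their means (weight / length). Sample:
  cycle 0 → 0: weight = 1, length = 1, mean = 1/1 ≈ 1.000
  cycle 1 → 1: weight = 4, length = 1, mean = 4/1 ≈ 4.000
  cycle 0 → 1 → 0: weight = 8, length = 2, mean = 8/2 ≈ 4.000
  cycle 1 → 0 → 1: weight = 8, length = 2, mean = 8/2 ≈ 4.000
Minimum mean = 1.000, attained e.g. along the cycle 0 → 0 with weight 1 and length 1. So λ(A) = 1/1 = 1.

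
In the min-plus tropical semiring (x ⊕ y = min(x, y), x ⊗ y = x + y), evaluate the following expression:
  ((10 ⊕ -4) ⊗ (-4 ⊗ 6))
((10 ⊕ -4) ⊗ (-4 ⊗ 6)) = -2

Expand innermost to outermost. Recall ⊕ takes the minimum of its arguments and ⊗ takes their sum. Working out the expression ((10 ⊕ -4) ⊗ (-4 ⊗ 6)) gives -2.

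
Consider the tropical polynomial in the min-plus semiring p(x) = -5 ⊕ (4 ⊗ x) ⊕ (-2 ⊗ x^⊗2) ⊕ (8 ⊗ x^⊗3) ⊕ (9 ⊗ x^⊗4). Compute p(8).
p(8) = -5

A tropical monomial a ⊗ x^⊗i evaluates to a + i · x. Evaluating each term at x = 8:
  Term 0 contributes -5 + 0 · 8 = -5
  Term 1 contributes 4 + 1 · 8 = 12
  Term 2 contributes -2 + 2 · 8 = 14
  Term 3 contributes 8 + 3 · 8 = 32
  Term 4 contributes 9 + 4 · 8 = 41
p(8) = ⊕ of these = min[-5, 12, 14, 32, 41] = -5.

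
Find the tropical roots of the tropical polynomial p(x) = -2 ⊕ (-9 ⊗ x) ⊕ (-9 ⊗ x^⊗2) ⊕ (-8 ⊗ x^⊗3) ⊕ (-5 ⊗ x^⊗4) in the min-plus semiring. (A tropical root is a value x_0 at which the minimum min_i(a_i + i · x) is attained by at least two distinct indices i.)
Roots: {-3, -1, 0, 7}

Each tropical root is a break point of the lower envelope of the lines y = a_i + i · x (there are 5 lines, with slopes 0, 1, ..., 4). Only the lines that attain the minimum somewhere contribute to roots; other lines are dominated. Here the surviving (envelope) indices are i = 4, i = 3, i = 2, i = 1, i = 0.
Intersections between consecutive envelope lines give the roots: for adjacent envelope indices i < j the intersection is x = (a_i − a_j) / (j − i). Reading off the sorted break points: {-3, -1, 0, 7}.
Verification: at each break x_0, at least two indices attain the minimum of min_i(a_i + i · x_0).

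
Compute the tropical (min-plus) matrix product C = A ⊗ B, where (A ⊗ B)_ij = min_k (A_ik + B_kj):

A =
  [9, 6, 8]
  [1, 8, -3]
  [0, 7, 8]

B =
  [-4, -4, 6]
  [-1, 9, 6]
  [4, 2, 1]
A ⊗ B =
  [5, 5, 9]
  [-3, -3, -2]
  [-4, -4, 6]

Apply the min-plus product entry-by-entry:
  C[0][0] = min over k of (A[0][0] + B[0][0] = 9 + -4 = 5, A[0][1] + B[1][0] = 6 + -1 = 5, A[0][2] + B[2][0] = 8 + 4 = 12) = 5 (attained at k = 0)
  C[0][1] = min over k of (A[0][0] + B[0][1] = 9 + -4 = 5, A[0][1] + B[1][1] = 6 + 9 = 15, A[0][2] + B[2][1] = 8 + 2 = 10) = 5 (attained at k = 0)
  C[0][2] = min over k of (A[0][0] + B[0][2] = 9 + 6 = 15, A[0][1] + B[1][2] = 6 + 6 = 12, A[0][2] + B[2][2] = 8 + 1 = 9) = 9 (attained at k = 2)
  C[1][0] = min over k of (A[1][0] + B[0][0] = 1 + -4 = -3, A[1][1] + B[1][0] = 8 + -1 = 7, A[1][2] + B[2][0] = -3 + 4 = 1) = -3 (attained at k = 0)
  C[1][1] = min over k of (A[1][0] + B[0][1] = 1 + -4 = -3, A[1][1] + B[1][1] = 8 + 9 = 17, A[1][2] + B[2][1] = -3 + 2 = -1) = -3 (attained at k = 0)
  C[1][2] = min over k of (A[1][0] + B[0][2] = 1 + 6 = 7, A[1][1] + B[1][2] = 8 + 6 = 14, A[1][2] + B[2][2] = -3 + 1 = -2) = -2 (attained at k = 2)
  C[2][0] = min over k of (A[2][0] + B[0][0] = 0 + -4 = -4, A[2][1] + B[1][0] = 7 + -1 = 6, A[2][2] + B[2][0] = 8 + 4 = 12) = -4 (attained at k = 0)
  C[2][1] = min over k of (A[2][0] + B[0][1] = 0 + -4 = -4, A[2][1] + B[1][1] = 7 + 9 = 16, A[2][2] + B[2][1] = 8 + 2 = 10) = -4 (attained at k = 0)
  C[2][2] = min over k of (A[2][0] + B[0][2] = 0 + 6 = 6, A[2][1] + B[1][2] = 7 + 6 = 13, A[2][2] + B[2][2] = 8 + 1 = 9) = 6 (attained at k = 0)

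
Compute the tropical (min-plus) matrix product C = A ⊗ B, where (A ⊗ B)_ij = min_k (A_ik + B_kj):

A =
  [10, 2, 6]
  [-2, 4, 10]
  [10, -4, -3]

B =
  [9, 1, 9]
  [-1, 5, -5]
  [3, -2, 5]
A ⊗ B =
  [1, 4, -3]
  [3, -1, -1]
  [-5, -5, -9]

Apply the min-plus product entry-by-entry:
  C[0][0] = min over k of (A[0][0] + B[0][0] = 10 + 9 = 19, A[0][1] + B[1][0] = 2 + -1 = 1, A[0][2] + B[2][0] = 6 + 3 = 9) = 1 (attained at k = 1)
  C[0][1] = min over k of (A[0][0] + B[0][1] = 10 + 1 = 11, A[0][1] + B[1][1] = 2 + 5 = 7, A[0][2] + B[2][1] = 6 + -2 = 4) = 4 (attained at k = 2)
  C[0][2] = min over k of (A[0][0] + B[0][2] = 10 + 9 = 19, A[0][1] + B[1][2] = 2 + -5 = -3, A[0][2] + B[2][2] = 6 + 5 = 11) = -3 (attained at k = 1)
  C[1][0] = min over k of (A[1][0] + B[0][0] = -2 + 9 = 7, A[1][1] + B[1][0] = 4 + -1 = 3, A[1][2] + B[2][0] = 10 + 3 = 13) = 3 (attained at k = 1)
  C[1][1] = min over k of (A[1][0] + B[0][1] = -2 + 1 = -1, A[1][1] + B[1][1] = 4 + 5 = 9, A[1][2] + B[2][1] = 10 + -2 = 8) = -1 (attained at k = 0)
  C[1][2] = min over k of (A[1][0] + B[0][2] = -2 + 9 = 7, A[1][1] + B[1][2] = 4 + -5 = -1, A[1][2] + B[2][2] = 10 + 5 = 15) = -1 (attained at k = 1)
  C[2][0] = min over k of (A[2][0] + B[0][0] = 10 + 9 = 19, A[2][1] + B[1][0] = -4 + -1 = -5, A[2][2] + B[2][0] = -3 + 3 = 0) = -5 (attained at k = 1)
  C[2][1] = min over k of (A[2][0] + B[0][1] = 10 + 1 = 11, A[2][1] + B[1][1] = -4 + 5 = 1, A[2][2] + B[2][1] = -3 + -2 = -5) = -5 (attained at k = 2)
  C[2][2] = min over k of (A[2][0] + B[0][2] = 10 + 9 = 19, A[2][1] + B[1][2] = -4 + -5 = -9, A[2][2] + B[2][2] = -3 + 5 = 2) = -9 (attained at k = 1)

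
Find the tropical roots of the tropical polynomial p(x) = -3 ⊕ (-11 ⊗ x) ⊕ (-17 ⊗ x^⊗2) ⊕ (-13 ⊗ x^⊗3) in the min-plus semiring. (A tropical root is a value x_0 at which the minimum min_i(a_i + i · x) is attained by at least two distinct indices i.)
Roots: {-4, 6, 8}

Each tropical root is a break point of the lower envelope of the lines y = a_i + i · x (there are 4 lines, with slopes 0, 1, ..., 3). Only the lines that attain the minimum somewhere contribute to roots; other lines are dominated. Here the surviving (envelope) indices are i = 3, i = 2, i = 1, i = 0.
Intersections between consecutive envelope lines give the roots: for adjacent envelope indices i < j the intersection is x = (a_i − a_j) / (j − i). Reading off the sorted break points: {-4, 6, 8}.
Verification: at each break x_0, at least two indices attain the minimum of min_i(a_i + i · x_0).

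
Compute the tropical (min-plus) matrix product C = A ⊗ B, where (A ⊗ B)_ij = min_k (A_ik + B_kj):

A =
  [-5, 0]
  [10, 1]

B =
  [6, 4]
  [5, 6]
A ⊗ B =
  [1, -1]
  [6, 7]

Apply the min-plus product entry-by-entry:
  C[0][0] = min over k of (A[0][0] + B[0][0] = -5 + 6 = 1, A[0][1] + B[1][0] = 0 + 5 = 5) = 1 (attained at k = 0)
  C[0][1] = min over k of (A[0][0] + B[0][1] = -5 + 4 = -1, A[0][1] + B[1][1] = 0 + 6 = 6) = -1 (attained at k = 0)
  C[1][0] = min over k of (A[1][0] + B[0][0] = 10 + 6 = 16, A[1][1] + B[1][0] = 1 + 5 = 6) = 6 (attained at k = 1)
  C[1][1] = min over k of (A[1][0] + B[0][1] = 10 + 4 = 14, A[1][1] + B[1][1] = 1 + 6 = 7) = 7 (attained at k = 1)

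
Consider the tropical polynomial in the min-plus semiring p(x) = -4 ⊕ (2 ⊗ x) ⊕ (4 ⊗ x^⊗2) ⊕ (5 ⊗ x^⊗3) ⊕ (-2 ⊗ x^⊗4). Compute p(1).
p(1) = -4

A tropical monomial a ⊗ x^⊗i evaluates to a + i · x. Evaluating each term at x = 1:
  Term 0 contributes -4 + 0 · 1 = -4
  Term 1 contributes 2 + 1 · 1 = 3
  Term 2 contributes 4 + 2 · 1 = 6
  Term 3 contributes 5 + 3 · 1 = 8
  Term 4 contributes -2 + 4 · 1 = 2
p(1) = ⊕ of these = min[-4, 3, 6, 8, 2] = -4.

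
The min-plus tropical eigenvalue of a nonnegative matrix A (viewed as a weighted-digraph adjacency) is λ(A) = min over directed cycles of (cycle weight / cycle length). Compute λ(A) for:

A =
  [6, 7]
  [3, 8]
λ(A) = 5

Enumerate directed cycles and compute their means (weight / length). Sample:
  cycle 0 → 0: weight = 6, length = 1, mean = 6/1 ≈ 6.000
  cycle 1 → 1: weight = 8, length = 1, mean = 8/1 ≈ 8.000
  cycle 0 → 1 → 0: weight = 10, length = 2, mean = 10/2 ≈ 5.000
  cycle 1 → 0 → 1: weight = 10, length = 2, mean = 10/2 ≈ 5.000
Minimum mean = 5.000, attained e.g. along the cycle 0 → 1 → 0 with weight 10 and length 2. So λ(A) = 10/2 = 5.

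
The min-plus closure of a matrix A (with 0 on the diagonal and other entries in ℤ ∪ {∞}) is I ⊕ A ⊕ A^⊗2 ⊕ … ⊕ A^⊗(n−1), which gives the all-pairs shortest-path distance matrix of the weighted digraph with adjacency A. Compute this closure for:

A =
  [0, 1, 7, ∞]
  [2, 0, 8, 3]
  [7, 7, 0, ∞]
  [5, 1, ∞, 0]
Closure =
  [0, 1, 7, 4]
  [2, 0, 8, 3]
  [7, 7, 0, 10]
  [3, 1, 9, 0]

This is the Floyd-Warshall all-pairs shortest-path computation. For each intermediate vertex k = 0, 1, …, 3, update dist[i][j] ← min(dist[i][j], dist[i][k] + dist[k][j]). The final matrix gives, for each (i, j), the minimum total weight of any directed path from i to j (possibly empty when i = j).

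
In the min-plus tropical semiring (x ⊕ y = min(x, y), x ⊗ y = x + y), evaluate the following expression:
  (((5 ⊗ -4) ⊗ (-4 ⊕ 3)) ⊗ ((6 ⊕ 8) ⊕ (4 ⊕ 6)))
(((5 ⊗ -4) ⊗ (-4 ⊕ 3)) ⊗ ((6 ⊕ 8) ⊕ (4 ⊕ 6))) = 1

Expand innermost to outermost. Recall ⊕ takes the minimum of its arguments and ⊗ takes their sum. Working out the expression (((5 ⊗ -4) ⊗ (-4 ⊕ 3)) ⊗ ((6 ⊕ 8) ⊕ (4 ⊕ 6))) gives 1.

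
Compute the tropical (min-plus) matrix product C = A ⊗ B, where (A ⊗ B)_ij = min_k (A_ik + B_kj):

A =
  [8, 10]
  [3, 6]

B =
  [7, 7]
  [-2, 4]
A ⊗ B =
  [8, 14]
  [4, 10]

Apply the min-plus product entry-by-entry:
  C[0][0] = min over k of (A[0][0] + B[0][0] = 8 + 7 = 15, A[0][1] + B[1][0] = 10 + -2 = 8) = 8 (attained at k = 1)
  C[0][1] = min over k of (A[0][0] + B[0][1] = 8 + 7 = 15, A[0][1] + B[1][1] = 10 + 4 = 14) = 14 (attained at k = 1)
  C[1][0] = min over k of (A[1][0] + B[0][0] = 3 + 7 = 10, A[1][1] + B[1][0] = 6 + -2 = 4) = 4 (attained at k = 1)
  C[1][1] = min over k of (A[1][0] + B[0][1] = 3 + 7 = 10, A[1][1] + B[1][1] = 6 + 4 = 10) = 10 (attained at k = 0)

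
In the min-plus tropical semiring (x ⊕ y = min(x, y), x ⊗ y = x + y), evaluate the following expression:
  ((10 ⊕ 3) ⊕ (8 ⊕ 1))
((10 ⊕ 3) ⊕ (8 ⊕ 1)) = 1

Expand innermost to outermost. Recall ⊕ takes the minimum of its arguments and ⊗ takes their sum. Working out the expression ((10 ⊕ 3) ⊕ (8 ⊕ 1)) gives 1.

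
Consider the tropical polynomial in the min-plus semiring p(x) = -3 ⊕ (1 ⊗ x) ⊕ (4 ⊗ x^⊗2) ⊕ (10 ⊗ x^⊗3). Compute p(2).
p(2) = -3

A tropical monomial a ⊗ x^⊗i evaluates to a + i · x. Evaluating each term at x = 2:
  Term 0 contributes -3 + 0 · 2 = -3
  Term 1 contributes 1 + 1 · 2 = 3
  Term 2 contributes 4 + 2 · 2 = 8
  Term 3 contributes 10 + 3 · 2 = 16
p(2) = ⊕ of these = min[-3, 3, 8, 16] = -3.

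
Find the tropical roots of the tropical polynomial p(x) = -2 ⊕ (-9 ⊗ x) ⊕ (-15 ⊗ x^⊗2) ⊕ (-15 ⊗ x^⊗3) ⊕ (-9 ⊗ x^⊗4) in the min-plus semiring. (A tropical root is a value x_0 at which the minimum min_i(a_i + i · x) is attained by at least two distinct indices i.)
Roots: {-6, 0, 6, 7}

Each tropical root is a break point of the lower envelope of the lines y = a_i + i · x (there are 5 lines, with slopes 0, 1, ..., 4). Only the lines that attain the minimum somewhere contribute to roots; other lines are dominated. Here the surviving (envelope) indices are i = 4, i = 3, i = 2, i = 1, i = 0.
Intersections between consecutive envelope lines give the roots: for adjacent envelope indices i < j the intersection is x = (a_i − a_j) / (j − i). Reading off the sorted break points: {-6, 0, 6, 7}.
Verification: at each break x_0, at least two indices attain the minimum of min_i(a_i + i · x_0).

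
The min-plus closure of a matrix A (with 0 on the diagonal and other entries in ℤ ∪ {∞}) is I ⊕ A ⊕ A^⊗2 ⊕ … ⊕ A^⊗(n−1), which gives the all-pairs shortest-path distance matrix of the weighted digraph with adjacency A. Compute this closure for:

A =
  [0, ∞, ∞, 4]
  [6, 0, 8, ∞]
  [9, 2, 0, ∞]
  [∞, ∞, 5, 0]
Closure =
  [0, 11, 9, 4]
  [6, 0, 8, 10]
  [8, 2, 0, 12]
  [13, 7, 5, 0]

This is the Floyd-Warshall all-pairs shortest-path computation. For each intermediate vertex k = 0, 1, …, 3, update dist[i][j] ← min(dist[i][j], dist[i][k] + dist[k][j]). The final matrix gives, for each (i, j), the minimum total weight of any directed path from i to j (possibly empty when i = j).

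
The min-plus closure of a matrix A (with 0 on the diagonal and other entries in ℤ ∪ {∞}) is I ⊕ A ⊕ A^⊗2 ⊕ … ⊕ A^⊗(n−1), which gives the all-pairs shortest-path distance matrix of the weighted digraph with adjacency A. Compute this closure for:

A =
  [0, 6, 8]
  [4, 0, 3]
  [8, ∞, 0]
Closure =
  [0, 6, 8]
  [4, 0, 3]
  [8, 14, 0]

This is the Floyd-Warshall all-pairs shortest-path computation. For each intermediate vertex k = 0, 1, …, 2, update dist[i][j] ← min(dist[i][j], dist[i][k] + dist[k][j]). The final matrix gives, for each (i, j), the minimum total weight of any directed path from i to j (possibly empty when i = j).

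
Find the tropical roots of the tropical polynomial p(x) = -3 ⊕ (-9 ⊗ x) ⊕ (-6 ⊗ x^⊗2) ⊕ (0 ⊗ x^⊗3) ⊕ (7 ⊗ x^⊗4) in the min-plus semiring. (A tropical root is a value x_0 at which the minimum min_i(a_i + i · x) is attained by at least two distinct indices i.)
Roots: {-7, -6, -3, 6}

Each tropical root is a break point of the lower envelope of the lines y = a_i + i · x (there are 5 lines, with slopes 0, 1, ..., 4). Only the lines that attain the minimum somewhere contribute to roots; other lines are dominated. Here the surviving (envelope) indices are i = 4, i = 3, i = 2, i = 1, i = 0.
Intersections between consecutive envelope lines give the roots: for adjacent envelope indices i < j the intersection is x = (a_i − a_j) / (j − i). Reading off the sorted break points: {-7, -6, -3, 6}.
Verification: at each break x_0, at least two indices attain the minimum of min_i(a_i + i · x_0).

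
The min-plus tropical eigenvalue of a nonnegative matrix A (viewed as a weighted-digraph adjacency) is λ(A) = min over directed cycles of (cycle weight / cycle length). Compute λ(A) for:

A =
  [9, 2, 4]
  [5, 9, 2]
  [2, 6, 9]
λ(A) = 2

Enumerate directed cycles and compute their means (weight / length). Sample:
  cycle 0 → 0: weight = 9, length = 1, mean = 9/1 ≈ 9.000
  cycle 1 → 1: weight = 9, length = 1, mean = 9/1 ≈ 9.000
  cycle 2 → 2: weight = 9, length = 1, mean = 9/1 ≈ 9.000
  cycle 0 → 1 → 0: weight = 7, length = 2, mean = 7/2 ≈ 3.500
  cycle 0 → 2 → 0: weight = 6, length = 2, mean = 6/2 ≈ 3.000
  cycle 1 → 0 → 1: weight = 7, length = 2, mean = 7/2 ≈ 3.500
Minimum mean = 2.000, attained e.g. along the cycle 0 → 1 → 2 → 0 with weight 6 and length 3. So λ(A) = 6/3 = 2.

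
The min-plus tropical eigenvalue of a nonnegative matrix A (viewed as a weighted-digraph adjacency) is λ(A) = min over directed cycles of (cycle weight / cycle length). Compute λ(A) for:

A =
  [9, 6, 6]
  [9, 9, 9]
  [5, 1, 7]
λ(A) = 5

Enumerate directed cycles and compute their means (weight / length). Sample:
  cycle 0 → 0: weight = 9, length = 1, mean = 9/1 ≈ 9.000
  cycle 1 → 1: weight = 9, length = 1, mean = 9/1 ≈ 9.000
  cycle 2 → 2: weight = 7, length = 1, mean = 7/1 ≈ 7.000
  cycle 0 → 1 → 0: weight = 15, length = 2, mean = 15/2 ≈ 7.500
  cycle 0 → 2 → 0: weight = 11, length = 2, mean = 11/2 ≈ 5.500
  cycle 1 → 0 → 1: weight = 15, length = 2, mean = 15/2 ≈ 7.500
Minimum mean = 5.000, attained e.g. along the cycle 1 → 2 → 1 with weight 10 and length 2. So λ(A) = 10/2 = 5.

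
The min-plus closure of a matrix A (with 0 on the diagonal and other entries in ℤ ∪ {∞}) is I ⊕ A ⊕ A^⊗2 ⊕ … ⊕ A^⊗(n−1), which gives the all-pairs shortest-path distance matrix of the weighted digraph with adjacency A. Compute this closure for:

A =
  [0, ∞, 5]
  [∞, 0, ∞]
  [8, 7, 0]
Closure =
  [0, 12, 5]
  [∞, 0, ∞]
  [8, 7, 0]

This is the Floyd-Warshall all-pairs shortest-path computation. For each intermediate vertex k = 0, 1, …, 2, update dist[i][j] ← min(dist[i][j], dist[i][k] + dist[k][j]). The final matrix gives, for each (i, j), the minimum total weight of any directed path from i to j (possibly empty when i = j).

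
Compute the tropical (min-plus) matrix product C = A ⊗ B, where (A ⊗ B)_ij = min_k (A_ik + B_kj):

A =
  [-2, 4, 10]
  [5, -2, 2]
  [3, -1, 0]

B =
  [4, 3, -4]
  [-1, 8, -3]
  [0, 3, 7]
A ⊗ B =
  [2, 1, -6]
  [-3, 5, -5]
  [-2, 3, -4]

Apply the min-plus product entry-by-entry:
  C[0][0] = min over k of (A[0][0] + B[0][0] = -2 + 4 = 2, A[0][1] + B[1][0] = 4 + -1 = 3, A[0][2] + B[2][0] = 10 + 0 = 10) = 2 (attained at k = 0)
  C[0][1] = min over k of (A[0][0] + B[0][1] = -2 + 3 = 1, A[0][1] + B[1][1] = 4 + 8 = 12, A[0][2] + B[2][1] = 10 + 3 = 13) = 1 (attained at k = 0)
  C[0][2] = min over k of (A[0][0] + B[0][2] = -2 + -4 = -6, A[0][1] + B[1][2] = 4 + -3 = 1, A[0][2] + B[2][2] = 10 + 7 = 17) = -6 (attained at k = 0)
  C[1][0] = min over k of (A[1][0] + B[0][0] = 5 + 4 = 9, A[1][1] + B[1][0] = -2 + -1 = -3, A[1][2] + B[2][0] = 2 + 0 = 2) = -3 (attained at k = 1)
  C[1][1] = min over k of (A[1][0] + B[0][1] = 5 + 3 = 8, A[1][1] + B[1][1] = -2 + 8 = 6, A[1][2] + B[2][1] = 2 + 3 = 5) = 5 (attained at k = 2)
  C[1][2] = min over k of (A[1][0] + B[0][2] = 5 + -4 = 1, A[1][1] + B[1][2] = -2 + -3 = -5, A[1][2] + B[2][2] = 2 + 7 = 9) = -5 (attained at k = 1)
  C[2][0] = min over k of (A[2][0] + B[0][0] = 3 + 4 = 7, A[2][1] + B[1][0] = -1 + -1 = -2, A[2][2] + B[2][0] = 0 + 0 = 0) = -2 (attained at k = 1)
  C[2][1] = min over k of (A[2][0] + B[0][1] = 3 + 3 = 6, A[2][1] + B[1][1] = -1 + 8 = 7, A[2][2] + B[2][1] = 0 + 3 = 3) = 3 (attained at k = 2)
  C[2][2] = min over k of (A[2][0] + B[0][2] = 3 + -4 = -1, A[2][1] + B[1][2] = -1 + -3 = -4, A[2][2] + B[2][2] = 0 + 7 = 7) = -4 (attained at k = 1)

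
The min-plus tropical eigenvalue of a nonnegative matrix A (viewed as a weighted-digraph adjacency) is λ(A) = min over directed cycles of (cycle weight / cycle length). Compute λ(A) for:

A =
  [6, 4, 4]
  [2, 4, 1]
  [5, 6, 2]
λ(A) = 2

Enumerate directed cycles and compute their means (weight / length). Sample:
  cycle 0 → 0: weight = 6, length = 1, mean = 6/1 ≈ 6.000
  cycle 1 → 1: weight = 4, length = 1, mean = 4/1 ≈ 4.000
  cycle 2 → 2: weight = 2, length = 1, mean = 2/1 ≈ 2.000
  cycle 0 → 1 → 0: weight = 6, length = 2, mean = 6/2 ≈ 3.000
  cycle 0 → 2 → 0: weight = 9, length = 2, mean = 9/2 ≈ 4.500
  cycle 1 → 0 → 1: weight = 6, length = 2, mean = 6/2 ≈ 3.000
Minimum mean = 2.000, attained e.g. along the cycle 2 → 2 with weight 2 and length 1. So λ(A) = 2/1 = 2.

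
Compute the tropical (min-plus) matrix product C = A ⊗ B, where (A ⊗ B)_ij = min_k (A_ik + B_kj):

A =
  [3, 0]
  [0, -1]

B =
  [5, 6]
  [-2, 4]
A ⊗ B =
  [-2, 4]
  [-3, 3]

Apply the min-plus product entry-by-entry:
  C[0][0] = min over k of (A[0][0] + B[0][0] = 3 + 5 = 8, A[0][1] + B[1][0] = 0 + -2 = -2) = -2 (attained at k = 1)
  C[0][1] = min over k of (A[0][0] + B[0][1] = 3 + 6 = 9, A[0][1] + B[1][1] = 0 + 4 = 4) = 4 (attained at k = 1)
  C[1][0] = min over k of (A[1][0] + B[0][0] = 0 + 5 = 5, A[1][1] + B[1][0] = -1 + -2 = -3) = -3 (attained at k = 1)
  C[1][1] = min over k of (A[1][0] + B[0][1] = 0 + 6 = 6, A[1][1] + B[1][1] = -1 + 4 = 3) = 3 (attained at k = 1)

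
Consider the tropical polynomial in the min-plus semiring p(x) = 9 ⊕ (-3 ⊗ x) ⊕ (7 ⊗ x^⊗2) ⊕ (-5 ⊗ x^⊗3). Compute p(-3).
p(-3) = -14

A tropical monomial a ⊗ x^⊗i evaluates to a + i · x. Evaluating each term at x = -3:
  Term 0 contributes 9 + 0 · -3 = 9
  Term 1 contributes -3 + 1 · -3 = -6
  Term 2 contributes 7 + 2 · -3 = 1
  Term 3 contributes -5 + 3 · -3 = -14
p(-3) = ⊕ of these = min[9, -6, 1, -14] = -14.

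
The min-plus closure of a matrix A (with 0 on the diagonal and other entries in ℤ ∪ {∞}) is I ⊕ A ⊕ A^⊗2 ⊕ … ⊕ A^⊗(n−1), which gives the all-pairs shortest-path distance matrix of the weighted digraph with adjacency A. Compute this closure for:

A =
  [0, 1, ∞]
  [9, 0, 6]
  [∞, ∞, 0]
Closure =
  [0, 1, 7]
  [9, 0, 6]
  [∞, ∞, 0]

This is the Floyd-Warshall all-pairs shortest-path computation. For each intermediate vertex k = 0, 1, …, 2, update dist[i][j] ← min(dist[i][j], dist[i][k] + dist[k][j]). The final matrix gives, for each (i, j), the minimum total weight of any directed path from i to j (possibly empty when i = j).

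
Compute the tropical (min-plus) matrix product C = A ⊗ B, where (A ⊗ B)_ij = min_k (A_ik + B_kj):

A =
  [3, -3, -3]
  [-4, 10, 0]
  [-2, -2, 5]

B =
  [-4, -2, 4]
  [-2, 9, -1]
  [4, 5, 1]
A ⊗ B =
  [-5, 1, -4]
  [-8, -6, 0]
  [-6, -4, -3]

Apply the min-plus product entry-by-entry:
  C[0][0] = min over k of (A[0][0] + B[0][0] = 3 + -4 = -1, A[0][1] + B[1][0] = -3 + -2 = -5, A[0][2] + B[2][0] = -3 + 4 = 1) = -5 (attained at k = 1)
  C[0][1] = min over k of (A[0][0] + B[0][1] = 3 + -2 = 1, A[0][1] + B[1][1] = -3 + 9 = 6, A[0][2] + B[2][1] = -3 + 5 = 2) = 1 (attained at k = 0)
  C[0][2] = min over k of (A[0][0] + B[0][2] = 3 + 4 = 7, A[0][1] + B[1][2] = -3 + -1 = -4, A[0][2] + B[2][2] = -3 + 1 = -2) = -4 (attained at k = 1)
  C[1][0] = min over k of (A[1][0] + B[0][0] = -4 + -4 = -8, A[1][1] + B[1][0] = 10 + -2 = 8, A[1][2] + B[2][0] = 0 + 4 = 4) = -8 (attained at k = 0)
  C[1][1] = min over k of (A[1][0] + B[0][1] = -4 + -2 = -6, A[1][1] + B[1][1] = 10 + 9 = 19, A[1][2] + B[2][1] = 0 + 5 = 5) = -6 (attained at k = 0)
  C[1][2] = min over k of (A[1][0] + B[0][2] = -4 + 4 = 0, A[1][1] + B[1][2] = 10 + -1 = 9, A[1][2] + B[2][2] = 0 + 1 = 1) = 0 (attained at k = 0)
  C[2][0] = min over k of (A[2][0] + B[0][0] = -2 + -4 = -6, A[2][1] + B[1][0] = -2 + -2 = -4, A[2][2] + B[2][0] = 5 + 4 = 9) = -6 (attained at k = 0)
  C[2][1] = min over k of (A[2][0] + B[0][1] = -2 + -2 = -4, A[2][1] + B[1][1] = -2 + 9 = 7, A[2][2] + B[2][1] = 5 + 5 = 10) = -4 (attained at k = 0)
  C[2][2] = min over k of (A[2][0] + B[0][2] = -2 + 4 = 2, A[2][1] + B[1][2] = -2 + -1 = -3, A[2][2] + B[2][2] = 5 + 1 = 6) = -3 (attained at k = 1)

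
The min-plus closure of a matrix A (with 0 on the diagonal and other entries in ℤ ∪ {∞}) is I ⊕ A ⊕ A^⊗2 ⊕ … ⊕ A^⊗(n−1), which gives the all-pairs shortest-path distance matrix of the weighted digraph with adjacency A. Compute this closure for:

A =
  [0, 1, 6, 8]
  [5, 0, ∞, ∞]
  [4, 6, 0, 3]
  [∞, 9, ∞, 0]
Closure =
  [0, 1, 6, 8]
  [5, 0, 11, 13]
  [4, 5, 0, 3]
  [14, 9, 20, 0]

This is the Floyd-Warshall all-pairs shortest-path computation. For each intermediate vertex k = 0, 1, …, 3, update dist[i][j] ← min(dist[i][j], dist[i][k] + dist[k][j]). The final matrix gives, for each (i, j), the minimum total weight of any directed path from i to j (possibly empty when i = j).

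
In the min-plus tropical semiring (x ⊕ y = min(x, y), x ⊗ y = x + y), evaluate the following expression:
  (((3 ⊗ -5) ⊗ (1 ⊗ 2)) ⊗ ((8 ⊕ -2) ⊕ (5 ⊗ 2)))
(((3 ⊗ -5) ⊗ (1 ⊗ 2)) ⊗ ((8 ⊕ -2) ⊕ (5 ⊗ 2))) = -1

Expand innermost to outermost. Recall ⊕ takes the minimum of its arguments and ⊗ takes their sum. Working out the expression (((3 ⊗ -5) ⊗ (1 ⊗ 2)) ⊗ ((8 ⊕ -2) ⊕ (5 ⊗ 2))) gives -1.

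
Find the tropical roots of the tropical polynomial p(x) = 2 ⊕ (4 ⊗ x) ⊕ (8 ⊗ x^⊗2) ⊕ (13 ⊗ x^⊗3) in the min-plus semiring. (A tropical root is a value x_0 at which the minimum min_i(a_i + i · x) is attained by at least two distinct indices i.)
Roots: {-5, -4, -2}

Each tropical root is a break point of the lower envelope of the lines y = a_i + i · x (there are 4 lines, with slopes 0, 1, ..., 3). Only the lines that attain the minimum somewhere contribute to roots; other lines are dominated. Here the surviving (envelope) indices are i = 3, i = 2, i = 1, i = 0.
Intersections between consecutive envelope lines give the roots: for adjacent envelope indices i < j the intersection is x = (a_i − a_j) / (j − i). Reading off the sorted break points: {-5, -4, -2}.
Verification: at each break x_0, at least two indices attain the minimum of min_i(a_i + i · x_0).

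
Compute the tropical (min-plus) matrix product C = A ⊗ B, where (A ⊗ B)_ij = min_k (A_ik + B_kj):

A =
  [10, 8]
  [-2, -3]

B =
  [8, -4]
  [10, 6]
A ⊗ B =
  [18, 6]
  [6, -6]

Apply the min-plus product entry-by-entry:
  C[0][0] = min over k of (A[0][0] + B[0][0] = 10 + 8 = 18, A[0][1] + B[1][0] = 8 + 10 = 18) = 18 (attained at k = 0)
  C[0][1] = min over k of (A[0][0] + B[0][1] = 10 + -4 = 6, A[0][1] + B[1][1] = 8 + 6 = 14) = 6 (attained at k = 0)
  C[1][0] = min over k of (A[1][0] + B[0][0] = -2 + 8 = 6, A[1][1] + B[1][0] = -3 + 10 = 7) = 6 (attained at k = 0)
  C[1][1] = min over k of (A[1][0] + B[0][1] = -2 + -4 = -6, A[1][1] + B[1][1] = -3 + 6 = 3) = -6 (attained at k = 0)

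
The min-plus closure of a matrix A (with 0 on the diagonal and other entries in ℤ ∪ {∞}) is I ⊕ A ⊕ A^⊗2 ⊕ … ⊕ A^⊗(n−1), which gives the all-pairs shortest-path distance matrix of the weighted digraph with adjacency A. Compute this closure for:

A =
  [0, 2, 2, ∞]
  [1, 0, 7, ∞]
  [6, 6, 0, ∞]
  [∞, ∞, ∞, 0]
Closure =
  [0, 2, 2, ∞]
  [1, 0, 3, ∞]
  [6, 6, 0, ∞]
  [∞, ∞, ∞, 0]

This is the Floyd-Warshall all-pairs shortest-path computation. For each intermediate vertex k = 0, 1, …, 3, update dist[i][j] ← min(dist[i][j], dist[i][k] + dist[k][j]). The final matrix gives, for each (i, j), the minimum total weight of any directed path from i to j (possibly empty when i = j).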